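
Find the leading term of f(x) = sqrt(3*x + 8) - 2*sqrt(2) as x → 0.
3*sqrt(2)*x/8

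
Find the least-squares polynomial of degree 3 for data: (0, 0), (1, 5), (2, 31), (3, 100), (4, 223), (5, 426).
-5/126 + (65/756)x + (461/252)x² + (82/27)x³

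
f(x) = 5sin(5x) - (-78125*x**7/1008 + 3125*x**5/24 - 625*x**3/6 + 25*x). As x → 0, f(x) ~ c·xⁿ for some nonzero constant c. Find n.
9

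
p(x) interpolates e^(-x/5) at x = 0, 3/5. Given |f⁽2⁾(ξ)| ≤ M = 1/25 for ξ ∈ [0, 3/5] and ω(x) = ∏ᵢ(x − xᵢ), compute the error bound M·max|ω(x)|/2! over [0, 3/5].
9/5000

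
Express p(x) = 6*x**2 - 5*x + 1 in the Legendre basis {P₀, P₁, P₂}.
(3)P₀ + (-5)P₁ + (4)P₂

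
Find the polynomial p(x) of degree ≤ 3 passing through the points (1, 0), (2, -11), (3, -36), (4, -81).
-x**3 - x**2 - x + 3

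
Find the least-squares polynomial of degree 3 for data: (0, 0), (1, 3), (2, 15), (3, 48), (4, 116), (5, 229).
1/21 + (151/63)x + (-67/42)x² + (37/18)x³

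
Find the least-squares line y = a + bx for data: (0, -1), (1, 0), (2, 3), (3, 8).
a = -2, b = 3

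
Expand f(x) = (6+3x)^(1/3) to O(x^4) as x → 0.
6**(1/3) + 6**(1/3)*x/6 - 6**(1/3)*x**2/36 + 5*6**(1/3)*x**3/648 + O(x**4)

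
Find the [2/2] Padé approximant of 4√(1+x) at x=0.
(5*x**2/4 + 5*x + 4)/(x**2/16 + 3*x/4 + 1)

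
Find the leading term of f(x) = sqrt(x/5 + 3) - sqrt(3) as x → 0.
sqrt(3)*x/30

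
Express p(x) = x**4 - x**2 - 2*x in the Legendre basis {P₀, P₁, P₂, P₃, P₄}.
(-2/15)P₀ + (-2)P₁ + (-2/21)P₂ + (8/35)P₄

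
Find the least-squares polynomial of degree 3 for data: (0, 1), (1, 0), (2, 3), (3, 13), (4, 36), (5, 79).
107/126 + (121/756)x + (-365/252)x² + (49/54)x³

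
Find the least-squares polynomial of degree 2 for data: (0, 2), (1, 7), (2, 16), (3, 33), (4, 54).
74/35 + (11/7)x + (20/7)x²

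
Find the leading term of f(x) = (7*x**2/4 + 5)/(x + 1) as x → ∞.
7*x/4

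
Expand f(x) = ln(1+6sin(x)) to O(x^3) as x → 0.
6*x - 18*x**2 + O(x**3)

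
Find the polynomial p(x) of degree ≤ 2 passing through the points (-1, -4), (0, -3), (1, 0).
x**2 + 2*x - 3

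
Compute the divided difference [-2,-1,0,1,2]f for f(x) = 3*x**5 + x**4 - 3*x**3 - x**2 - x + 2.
1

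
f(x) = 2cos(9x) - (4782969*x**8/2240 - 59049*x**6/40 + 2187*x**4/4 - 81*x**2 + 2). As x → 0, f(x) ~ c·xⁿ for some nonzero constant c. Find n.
10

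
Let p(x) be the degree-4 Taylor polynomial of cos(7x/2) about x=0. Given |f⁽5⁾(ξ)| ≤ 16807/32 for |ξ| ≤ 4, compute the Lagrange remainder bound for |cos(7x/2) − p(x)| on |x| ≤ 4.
67228/15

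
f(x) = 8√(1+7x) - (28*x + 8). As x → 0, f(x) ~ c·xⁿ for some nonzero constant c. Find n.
2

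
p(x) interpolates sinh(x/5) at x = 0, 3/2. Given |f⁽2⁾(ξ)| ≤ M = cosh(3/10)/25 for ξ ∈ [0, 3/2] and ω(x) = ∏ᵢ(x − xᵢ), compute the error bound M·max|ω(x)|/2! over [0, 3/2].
9*cosh(3/10)/800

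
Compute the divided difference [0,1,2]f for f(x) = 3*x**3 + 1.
9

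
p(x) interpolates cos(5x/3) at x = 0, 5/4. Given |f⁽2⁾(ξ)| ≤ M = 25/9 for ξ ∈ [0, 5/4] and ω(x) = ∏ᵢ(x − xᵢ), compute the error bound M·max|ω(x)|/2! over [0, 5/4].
625/1152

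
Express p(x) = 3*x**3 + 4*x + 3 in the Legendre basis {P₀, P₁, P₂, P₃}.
(3)P₀ + (29/5)P₁ + (6/5)P₃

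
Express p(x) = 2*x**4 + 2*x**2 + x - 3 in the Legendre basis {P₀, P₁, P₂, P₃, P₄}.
(-29/15)P₀ + P₁ + (52/21)P₂ + (16/35)P₄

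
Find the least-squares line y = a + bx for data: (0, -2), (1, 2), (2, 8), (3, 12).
a = -11/5, b = 24/5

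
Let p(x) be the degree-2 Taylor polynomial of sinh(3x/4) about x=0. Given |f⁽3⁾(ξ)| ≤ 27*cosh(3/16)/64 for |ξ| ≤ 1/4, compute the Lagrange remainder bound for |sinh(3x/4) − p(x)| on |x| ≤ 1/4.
9*cosh(3/16)/8192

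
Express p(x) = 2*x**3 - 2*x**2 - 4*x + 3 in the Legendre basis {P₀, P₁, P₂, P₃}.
(7/3)P₀ + (-14/5)P₁ + (-4/3)P₂ + (4/5)P₃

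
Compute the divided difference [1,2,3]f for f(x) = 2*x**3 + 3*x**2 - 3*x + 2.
15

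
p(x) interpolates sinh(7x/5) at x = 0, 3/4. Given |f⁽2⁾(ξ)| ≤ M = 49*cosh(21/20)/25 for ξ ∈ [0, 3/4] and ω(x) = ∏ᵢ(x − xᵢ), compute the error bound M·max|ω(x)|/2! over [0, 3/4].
441*cosh(21/20)/3200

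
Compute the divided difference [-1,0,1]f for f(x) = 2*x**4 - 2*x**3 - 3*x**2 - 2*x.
-1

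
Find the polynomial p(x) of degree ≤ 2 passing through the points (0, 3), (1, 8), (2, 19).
3*x**2 + 2*x + 3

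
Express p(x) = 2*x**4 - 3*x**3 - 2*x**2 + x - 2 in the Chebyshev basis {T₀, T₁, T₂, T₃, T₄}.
(-9/4)T₀ + (-5/4)T₁ + (-3/4)T₃ + (1/4)T₄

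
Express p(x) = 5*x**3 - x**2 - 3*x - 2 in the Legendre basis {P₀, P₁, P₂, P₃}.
(-7/3)P₀ + (-2/3)P₂ + (2)P₃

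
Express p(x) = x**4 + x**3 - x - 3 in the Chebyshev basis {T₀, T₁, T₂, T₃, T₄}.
(-21/8)T₀ + (-1/4)T₁ + (1/2)T₂ + (1/4)T₃ + (1/8)T₄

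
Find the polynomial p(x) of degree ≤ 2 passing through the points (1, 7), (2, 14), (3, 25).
2*x**2 + x + 4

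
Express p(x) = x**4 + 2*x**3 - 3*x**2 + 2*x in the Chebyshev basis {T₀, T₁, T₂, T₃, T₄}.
(-9/8)T₀ + (7/2)T₁ - T₂ + (1/2)T₃ + (1/8)T₄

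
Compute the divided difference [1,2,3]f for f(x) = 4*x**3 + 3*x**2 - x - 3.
27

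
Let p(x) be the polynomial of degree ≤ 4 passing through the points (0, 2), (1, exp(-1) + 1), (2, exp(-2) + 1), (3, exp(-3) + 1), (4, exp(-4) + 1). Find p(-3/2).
(-2772*exp(3) - 1540*e + 315 + 2970*exp(2) + 1283*exp(4))*exp(-4)/128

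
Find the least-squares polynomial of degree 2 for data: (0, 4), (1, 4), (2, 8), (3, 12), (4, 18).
26/7 + (6/35)x + (6/7)x²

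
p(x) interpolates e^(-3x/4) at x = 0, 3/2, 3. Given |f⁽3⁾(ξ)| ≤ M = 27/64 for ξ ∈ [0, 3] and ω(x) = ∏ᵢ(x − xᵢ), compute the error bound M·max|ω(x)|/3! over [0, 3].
27*sqrt(3)/512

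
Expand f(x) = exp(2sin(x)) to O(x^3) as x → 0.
1 + 2*x + 2*x**2 + O(x**3)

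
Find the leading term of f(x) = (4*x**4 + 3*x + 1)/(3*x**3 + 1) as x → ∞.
4*x/3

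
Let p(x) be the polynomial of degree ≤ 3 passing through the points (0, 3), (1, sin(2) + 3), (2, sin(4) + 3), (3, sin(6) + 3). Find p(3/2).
9*sin(4)/16 - sin(6)/16 + 9*sin(2)/16 + 3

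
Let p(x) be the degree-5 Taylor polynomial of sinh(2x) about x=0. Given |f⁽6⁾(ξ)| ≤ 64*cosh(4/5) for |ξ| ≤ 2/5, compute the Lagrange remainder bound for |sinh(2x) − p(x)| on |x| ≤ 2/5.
256*cosh(4/5)/703125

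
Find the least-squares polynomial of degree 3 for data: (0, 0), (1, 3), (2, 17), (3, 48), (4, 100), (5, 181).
-1/21 + (-25/63)x + (109/42)x² + (17/18)x³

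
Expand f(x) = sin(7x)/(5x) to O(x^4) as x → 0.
7/5 - 343*x**2/30 + O(x**4)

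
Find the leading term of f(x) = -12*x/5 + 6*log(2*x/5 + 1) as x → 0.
-12*x**2/25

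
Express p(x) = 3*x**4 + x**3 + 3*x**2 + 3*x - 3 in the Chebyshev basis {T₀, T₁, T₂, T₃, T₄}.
(-3/8)T₀ + (15/4)T₁ + (3)T₂ + (1/4)T₃ + (3/8)T₄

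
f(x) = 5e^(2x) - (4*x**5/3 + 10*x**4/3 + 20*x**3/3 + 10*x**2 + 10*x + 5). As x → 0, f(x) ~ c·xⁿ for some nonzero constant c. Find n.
6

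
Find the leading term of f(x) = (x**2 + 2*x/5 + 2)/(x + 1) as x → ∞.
x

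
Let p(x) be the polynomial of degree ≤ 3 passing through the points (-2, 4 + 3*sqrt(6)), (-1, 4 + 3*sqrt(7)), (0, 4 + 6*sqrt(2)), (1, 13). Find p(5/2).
-567*sqrt(2)/8 - 105*sqrt(6)/16 + 1009/16 + 405*sqrt(7)/16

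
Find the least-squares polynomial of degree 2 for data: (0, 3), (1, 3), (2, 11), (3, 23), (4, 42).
14/5 + (-11/5)x + (3)x²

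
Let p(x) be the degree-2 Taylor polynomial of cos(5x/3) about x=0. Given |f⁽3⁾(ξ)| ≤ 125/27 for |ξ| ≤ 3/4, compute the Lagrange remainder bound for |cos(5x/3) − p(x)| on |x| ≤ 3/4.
125/384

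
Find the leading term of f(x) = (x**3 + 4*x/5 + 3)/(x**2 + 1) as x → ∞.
x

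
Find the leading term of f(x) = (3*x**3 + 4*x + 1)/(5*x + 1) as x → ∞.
3*x**2/5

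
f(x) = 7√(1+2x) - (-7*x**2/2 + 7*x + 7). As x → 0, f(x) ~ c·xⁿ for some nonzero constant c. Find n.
3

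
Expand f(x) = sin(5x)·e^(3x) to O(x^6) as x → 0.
5*x + 15*x**2 + 5*x**3/3 - 40*x**4 - 305*x**5/6 + O(x**6)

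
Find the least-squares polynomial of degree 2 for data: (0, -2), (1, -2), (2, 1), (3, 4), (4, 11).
-2 + (-4/5)x + x²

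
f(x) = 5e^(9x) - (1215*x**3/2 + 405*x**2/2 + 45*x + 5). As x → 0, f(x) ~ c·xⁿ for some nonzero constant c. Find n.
4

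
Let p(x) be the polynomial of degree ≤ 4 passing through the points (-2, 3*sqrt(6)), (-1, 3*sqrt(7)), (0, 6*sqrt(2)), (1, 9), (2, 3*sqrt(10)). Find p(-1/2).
-45/32 - 15*sqrt(6)/128 + 9*sqrt(10)/128 + 45*sqrt(7)/32 + 135*sqrt(2)/32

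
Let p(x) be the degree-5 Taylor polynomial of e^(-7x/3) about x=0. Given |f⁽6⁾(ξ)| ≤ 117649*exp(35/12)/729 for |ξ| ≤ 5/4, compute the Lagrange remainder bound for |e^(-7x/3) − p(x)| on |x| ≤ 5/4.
367653125*exp(35/12)/429981696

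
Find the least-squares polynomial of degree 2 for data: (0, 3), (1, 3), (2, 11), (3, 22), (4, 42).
103/35 + (-181/70)x + (43/14)x²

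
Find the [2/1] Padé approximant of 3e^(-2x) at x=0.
(2*x**2 - 4*x + 3)/(2*x/3 + 1)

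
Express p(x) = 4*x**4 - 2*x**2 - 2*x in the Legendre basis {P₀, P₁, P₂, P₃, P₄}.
(2/15)P₀ + (-2)P₁ + (20/21)P₂ + (32/35)P₄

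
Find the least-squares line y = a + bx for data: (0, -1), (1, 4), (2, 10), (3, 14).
a = -9/10, b = 51/10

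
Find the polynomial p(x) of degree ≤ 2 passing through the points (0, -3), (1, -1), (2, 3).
x**2 + x - 3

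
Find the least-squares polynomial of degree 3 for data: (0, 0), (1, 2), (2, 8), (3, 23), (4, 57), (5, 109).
19/126 + (815/756)x + (-121/252)x² + (25/27)x³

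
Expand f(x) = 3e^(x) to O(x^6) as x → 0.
3 + 3*x + 3*x**2/2 + x**3/2 + x**4/8 + x**5/40 + O(x**6)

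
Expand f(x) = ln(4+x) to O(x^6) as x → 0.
log(4) + x/4 - x**2/32 + x**3/192 - x**4/1024 + x**5/5120 + O(x**6)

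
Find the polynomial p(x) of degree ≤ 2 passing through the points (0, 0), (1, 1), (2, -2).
-2*x**2 + 3*x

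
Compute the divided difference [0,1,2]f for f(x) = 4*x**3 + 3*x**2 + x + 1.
15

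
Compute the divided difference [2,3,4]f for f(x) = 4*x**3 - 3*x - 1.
36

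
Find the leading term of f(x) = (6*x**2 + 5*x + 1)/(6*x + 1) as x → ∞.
x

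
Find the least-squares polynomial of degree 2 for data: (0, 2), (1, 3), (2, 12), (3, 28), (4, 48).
57/35 + (-81/70)x + (45/14)x²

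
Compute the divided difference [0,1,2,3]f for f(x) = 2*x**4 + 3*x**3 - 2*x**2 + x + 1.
15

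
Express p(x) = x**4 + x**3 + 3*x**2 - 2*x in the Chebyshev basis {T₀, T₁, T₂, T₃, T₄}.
(15/8)T₀ + (-5/4)T₁ + (2)T₂ + (1/4)T₃ + (1/8)T₄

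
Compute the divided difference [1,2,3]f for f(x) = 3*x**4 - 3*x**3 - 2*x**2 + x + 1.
55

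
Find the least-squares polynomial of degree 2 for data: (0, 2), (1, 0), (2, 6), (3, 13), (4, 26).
57/35 + (-193/70)x + (31/14)x²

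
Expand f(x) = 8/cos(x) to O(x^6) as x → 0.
8 + 4*x**2 + 5*x**4/3 + O(x**6)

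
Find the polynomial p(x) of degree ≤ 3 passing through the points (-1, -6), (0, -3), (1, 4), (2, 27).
2*x**3 + 2*x**2 + 3*x - 3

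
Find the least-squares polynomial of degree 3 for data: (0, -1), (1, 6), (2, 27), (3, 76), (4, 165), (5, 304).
-6/7 + (39/14)x + (23/14)x² + (2)x³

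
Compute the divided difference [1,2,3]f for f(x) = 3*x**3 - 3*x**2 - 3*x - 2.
15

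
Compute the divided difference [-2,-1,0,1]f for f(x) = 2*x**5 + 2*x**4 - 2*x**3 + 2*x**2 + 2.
4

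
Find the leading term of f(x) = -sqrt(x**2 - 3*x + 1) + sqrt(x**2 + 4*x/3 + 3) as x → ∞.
13/6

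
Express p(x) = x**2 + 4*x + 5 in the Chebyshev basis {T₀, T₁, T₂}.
(11/2)T₀ + (4)T₁ + (1/2)T₂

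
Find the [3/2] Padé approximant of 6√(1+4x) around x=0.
(12*x**3 + 54*x**2 + 36*x + 6)/(3*x**2 + 4*x + 1)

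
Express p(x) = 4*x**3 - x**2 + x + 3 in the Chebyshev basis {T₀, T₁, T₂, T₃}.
(5/2)T₀ + (4)T₁ + (-1/2)T₂ + T₃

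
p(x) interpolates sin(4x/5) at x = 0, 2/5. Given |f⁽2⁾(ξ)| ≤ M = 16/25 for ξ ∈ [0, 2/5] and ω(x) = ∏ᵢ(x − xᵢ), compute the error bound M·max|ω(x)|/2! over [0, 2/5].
8/625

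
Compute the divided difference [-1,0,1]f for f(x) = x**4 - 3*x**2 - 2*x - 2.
-2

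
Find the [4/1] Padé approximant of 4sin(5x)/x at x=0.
625*x**4/6 - 250*x**2/3 + 20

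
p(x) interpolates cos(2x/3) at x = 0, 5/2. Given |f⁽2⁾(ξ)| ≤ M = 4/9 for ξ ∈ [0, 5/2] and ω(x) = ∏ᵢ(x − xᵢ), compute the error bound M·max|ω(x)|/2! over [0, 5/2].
25/72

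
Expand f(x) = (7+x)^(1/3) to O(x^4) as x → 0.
7**(1/3) + 7**(1/3)*x/21 - 7**(1/3)*x**2/441 + 5*7**(1/3)*x**3/27783 + O(x**4)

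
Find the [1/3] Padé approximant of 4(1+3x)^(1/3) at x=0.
(10*x + 4)/(x**3/3 - x**2/2 + 3*x/2 + 1)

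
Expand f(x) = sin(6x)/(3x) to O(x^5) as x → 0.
2 - 12*x**2 + 108*x**4/5 + O(x**5)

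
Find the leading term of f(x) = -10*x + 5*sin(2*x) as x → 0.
-20*x**3/3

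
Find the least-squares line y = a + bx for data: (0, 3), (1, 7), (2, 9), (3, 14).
a = 3, b = 7/2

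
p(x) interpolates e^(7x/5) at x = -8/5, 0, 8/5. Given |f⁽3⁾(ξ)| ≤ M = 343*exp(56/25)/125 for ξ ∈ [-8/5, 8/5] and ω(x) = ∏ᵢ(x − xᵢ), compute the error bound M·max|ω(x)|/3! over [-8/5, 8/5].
175616*sqrt(3)*exp(56/25)/421875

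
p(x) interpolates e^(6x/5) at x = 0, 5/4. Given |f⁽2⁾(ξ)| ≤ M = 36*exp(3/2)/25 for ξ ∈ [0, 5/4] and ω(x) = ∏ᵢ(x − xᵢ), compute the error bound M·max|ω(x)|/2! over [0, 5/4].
9*exp(3/2)/32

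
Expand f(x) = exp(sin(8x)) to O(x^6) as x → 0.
1 + 8*x + 32*x**2 - 512*x**4 - 32768*x**5/15 + O(x**6)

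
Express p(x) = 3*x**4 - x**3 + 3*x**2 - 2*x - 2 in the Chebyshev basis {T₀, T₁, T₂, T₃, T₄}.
(5/8)T₀ + (-11/4)T₁ + (3)T₂ + (-1/4)T₃ + (3/8)T₄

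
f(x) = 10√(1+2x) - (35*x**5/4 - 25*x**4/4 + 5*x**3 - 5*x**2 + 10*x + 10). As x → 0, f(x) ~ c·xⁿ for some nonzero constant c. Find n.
6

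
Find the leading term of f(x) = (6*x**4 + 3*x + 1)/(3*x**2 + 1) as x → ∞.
2*x**2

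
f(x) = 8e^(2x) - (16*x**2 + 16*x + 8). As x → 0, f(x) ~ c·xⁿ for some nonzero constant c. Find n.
3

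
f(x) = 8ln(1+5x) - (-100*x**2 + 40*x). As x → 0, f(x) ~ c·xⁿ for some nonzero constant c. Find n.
3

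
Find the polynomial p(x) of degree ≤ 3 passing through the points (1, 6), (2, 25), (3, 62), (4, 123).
x**3 + 3*x**2 + 3*x - 1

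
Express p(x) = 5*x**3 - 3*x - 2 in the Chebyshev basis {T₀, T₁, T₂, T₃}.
(-2)T₀ + (3/4)T₁ + (5/4)T₃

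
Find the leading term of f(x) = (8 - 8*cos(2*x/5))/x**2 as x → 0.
16/25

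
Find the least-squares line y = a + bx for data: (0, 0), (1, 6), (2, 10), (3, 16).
a = 1/5, b = 26/5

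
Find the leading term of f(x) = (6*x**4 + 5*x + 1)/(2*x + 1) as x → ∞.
3*x**3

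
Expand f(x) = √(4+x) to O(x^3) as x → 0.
2 + x/4 - x**2/64 + O(x**3)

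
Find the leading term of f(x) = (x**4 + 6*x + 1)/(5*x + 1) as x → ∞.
x**3/5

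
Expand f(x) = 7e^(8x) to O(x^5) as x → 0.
7 + 56*x + 224*x**2 + 1792*x**3/3 + 3584*x**4/3 + O(x**5)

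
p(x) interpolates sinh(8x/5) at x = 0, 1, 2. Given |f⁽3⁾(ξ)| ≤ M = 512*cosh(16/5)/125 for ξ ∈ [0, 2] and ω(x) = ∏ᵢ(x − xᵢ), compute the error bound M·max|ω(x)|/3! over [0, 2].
512*sqrt(3)*cosh(16/5)/3375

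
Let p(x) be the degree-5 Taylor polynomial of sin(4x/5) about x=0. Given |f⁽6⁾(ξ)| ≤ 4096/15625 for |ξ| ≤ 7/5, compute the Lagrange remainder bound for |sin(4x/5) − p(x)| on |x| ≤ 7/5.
30118144/10986328125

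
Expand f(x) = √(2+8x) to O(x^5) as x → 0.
sqrt(2) + 2*sqrt(2)*x - 2*sqrt(2)*x**2 + 4*sqrt(2)*x**3 - 10*sqrt(2)*x**4 + O(x**5)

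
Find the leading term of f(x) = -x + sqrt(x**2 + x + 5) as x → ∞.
1/2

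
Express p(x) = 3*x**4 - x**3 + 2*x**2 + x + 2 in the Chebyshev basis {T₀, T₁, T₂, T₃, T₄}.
(33/8)T₀ + (1/4)T₁ + (5/2)T₂ + (-1/4)T₃ + (3/8)T₄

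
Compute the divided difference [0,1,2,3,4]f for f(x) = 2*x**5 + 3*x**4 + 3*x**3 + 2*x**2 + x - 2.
23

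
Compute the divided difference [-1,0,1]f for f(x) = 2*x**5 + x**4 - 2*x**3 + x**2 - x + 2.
2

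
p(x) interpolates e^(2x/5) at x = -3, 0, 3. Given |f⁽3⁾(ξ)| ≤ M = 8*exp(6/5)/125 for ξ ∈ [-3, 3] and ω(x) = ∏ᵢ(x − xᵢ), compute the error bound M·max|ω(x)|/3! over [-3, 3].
8*sqrt(3)*exp(6/5)/125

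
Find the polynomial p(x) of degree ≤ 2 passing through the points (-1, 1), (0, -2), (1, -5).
-3*x - 2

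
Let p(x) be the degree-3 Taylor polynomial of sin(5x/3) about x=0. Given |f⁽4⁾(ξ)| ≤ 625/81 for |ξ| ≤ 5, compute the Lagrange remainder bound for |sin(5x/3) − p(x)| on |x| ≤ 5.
390625/1944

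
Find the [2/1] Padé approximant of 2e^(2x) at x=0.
(4*x**2/3 + 8*x/3 + 2)/(1 - 2*x/3)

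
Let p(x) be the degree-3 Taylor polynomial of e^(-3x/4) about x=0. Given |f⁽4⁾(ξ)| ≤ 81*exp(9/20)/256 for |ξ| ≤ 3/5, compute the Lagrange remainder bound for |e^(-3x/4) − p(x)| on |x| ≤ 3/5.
2187*exp(9/20)/1280000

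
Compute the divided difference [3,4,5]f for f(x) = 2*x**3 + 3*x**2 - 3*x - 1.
27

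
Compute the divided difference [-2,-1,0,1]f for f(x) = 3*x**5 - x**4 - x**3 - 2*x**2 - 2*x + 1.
16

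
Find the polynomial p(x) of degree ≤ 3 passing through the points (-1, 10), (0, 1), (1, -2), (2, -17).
-3*x**3 + 3*x**2 - 3*x + 1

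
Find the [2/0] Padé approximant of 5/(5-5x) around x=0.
x**2 + x + 1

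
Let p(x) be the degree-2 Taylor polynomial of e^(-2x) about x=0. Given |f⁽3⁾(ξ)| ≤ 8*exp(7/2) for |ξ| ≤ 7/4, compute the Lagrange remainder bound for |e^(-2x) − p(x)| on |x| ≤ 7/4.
343*exp(7/2)/48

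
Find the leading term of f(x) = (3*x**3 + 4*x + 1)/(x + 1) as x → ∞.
3*x**2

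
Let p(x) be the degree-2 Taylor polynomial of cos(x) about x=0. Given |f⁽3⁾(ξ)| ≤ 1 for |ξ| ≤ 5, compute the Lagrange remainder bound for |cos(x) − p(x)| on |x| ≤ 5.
125/6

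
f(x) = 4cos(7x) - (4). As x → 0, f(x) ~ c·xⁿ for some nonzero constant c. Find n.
2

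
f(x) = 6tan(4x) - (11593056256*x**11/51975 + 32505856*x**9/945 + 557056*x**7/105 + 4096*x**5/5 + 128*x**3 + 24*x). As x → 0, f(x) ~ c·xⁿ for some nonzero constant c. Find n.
13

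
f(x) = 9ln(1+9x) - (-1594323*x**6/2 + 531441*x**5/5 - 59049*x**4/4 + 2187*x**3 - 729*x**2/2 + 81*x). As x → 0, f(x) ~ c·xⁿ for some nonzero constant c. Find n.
7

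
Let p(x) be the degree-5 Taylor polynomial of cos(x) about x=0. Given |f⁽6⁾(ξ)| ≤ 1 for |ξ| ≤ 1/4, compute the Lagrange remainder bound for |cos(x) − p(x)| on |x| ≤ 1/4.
1/2949120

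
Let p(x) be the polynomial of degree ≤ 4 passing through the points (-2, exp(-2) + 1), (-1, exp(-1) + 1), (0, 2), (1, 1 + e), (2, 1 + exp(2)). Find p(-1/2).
(-5 + 60*e + (-20*e + 3*exp(2) + 218)*exp(2))*exp(-2)/128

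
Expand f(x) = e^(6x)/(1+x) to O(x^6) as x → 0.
1 + 5*x + 13*x**2 + 23*x**3 + 31*x**4 + 169*x**5/5 + O(x**6)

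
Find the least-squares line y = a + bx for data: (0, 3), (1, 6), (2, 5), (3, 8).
a = 17/5, b = 7/5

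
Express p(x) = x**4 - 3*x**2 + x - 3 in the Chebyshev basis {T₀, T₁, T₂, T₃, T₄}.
(-33/8)T₀ + T₁ - T₂ + (1/8)T₄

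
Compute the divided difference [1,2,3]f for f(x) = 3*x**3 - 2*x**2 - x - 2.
16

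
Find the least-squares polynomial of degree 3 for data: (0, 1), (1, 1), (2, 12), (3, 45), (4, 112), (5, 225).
121/126 + (-925/756)x + (-71/126)x² + (211/108)x³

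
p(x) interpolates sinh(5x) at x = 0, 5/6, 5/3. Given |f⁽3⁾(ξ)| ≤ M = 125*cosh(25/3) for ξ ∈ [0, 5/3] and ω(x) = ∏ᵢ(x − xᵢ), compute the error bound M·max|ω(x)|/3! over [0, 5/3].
15625*sqrt(3)*cosh(25/3)/5832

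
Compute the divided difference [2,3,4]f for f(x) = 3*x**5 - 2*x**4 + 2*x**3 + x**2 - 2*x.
764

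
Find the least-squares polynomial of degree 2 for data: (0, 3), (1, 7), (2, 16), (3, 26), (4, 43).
107/35 + (153/70)x + (27/14)x²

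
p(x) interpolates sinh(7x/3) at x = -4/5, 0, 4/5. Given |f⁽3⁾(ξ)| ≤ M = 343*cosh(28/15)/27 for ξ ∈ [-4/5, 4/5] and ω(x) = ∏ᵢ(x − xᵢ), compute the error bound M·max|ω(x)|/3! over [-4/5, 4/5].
21952*sqrt(3)*cosh(28/15)/91125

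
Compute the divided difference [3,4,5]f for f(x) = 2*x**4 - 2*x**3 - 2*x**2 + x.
168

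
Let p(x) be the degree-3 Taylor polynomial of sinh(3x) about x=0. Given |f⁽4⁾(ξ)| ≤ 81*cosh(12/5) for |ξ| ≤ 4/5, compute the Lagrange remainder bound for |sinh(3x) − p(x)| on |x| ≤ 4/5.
864*cosh(12/5)/625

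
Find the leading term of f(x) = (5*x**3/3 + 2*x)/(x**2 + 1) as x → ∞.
5*x/3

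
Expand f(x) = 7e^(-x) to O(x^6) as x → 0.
7 - 7*x + 7*x**2/2 - 7*x**3/6 + 7*x**4/24 - 7*x**5/120 + O(x**6)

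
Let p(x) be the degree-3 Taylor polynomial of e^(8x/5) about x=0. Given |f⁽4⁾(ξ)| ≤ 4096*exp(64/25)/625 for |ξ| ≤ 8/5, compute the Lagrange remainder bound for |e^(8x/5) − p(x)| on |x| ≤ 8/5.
2097152*exp(64/25)/1171875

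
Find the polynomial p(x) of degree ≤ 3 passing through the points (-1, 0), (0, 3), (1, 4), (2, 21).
3*x**3 - x**2 - x + 3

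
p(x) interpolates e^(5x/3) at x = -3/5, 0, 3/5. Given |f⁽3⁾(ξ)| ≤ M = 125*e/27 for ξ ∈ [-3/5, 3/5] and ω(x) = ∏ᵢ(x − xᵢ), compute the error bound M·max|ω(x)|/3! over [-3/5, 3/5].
sqrt(3)*e/27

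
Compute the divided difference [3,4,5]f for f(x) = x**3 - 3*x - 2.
12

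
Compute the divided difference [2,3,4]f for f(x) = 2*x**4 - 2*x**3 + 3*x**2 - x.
95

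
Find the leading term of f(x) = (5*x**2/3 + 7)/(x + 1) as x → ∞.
5*x/3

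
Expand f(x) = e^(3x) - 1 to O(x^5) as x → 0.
3*x + 9*x**2/2 + 9*x**3/2 + 27*x**4/8 + O(x**5)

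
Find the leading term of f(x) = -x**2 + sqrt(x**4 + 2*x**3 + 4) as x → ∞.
x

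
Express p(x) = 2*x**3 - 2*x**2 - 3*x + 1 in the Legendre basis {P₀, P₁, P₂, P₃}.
(1/3)P₀ + (-9/5)P₁ + (-4/3)P₂ + (4/5)P₃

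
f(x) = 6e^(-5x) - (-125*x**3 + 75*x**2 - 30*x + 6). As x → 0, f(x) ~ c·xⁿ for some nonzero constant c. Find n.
4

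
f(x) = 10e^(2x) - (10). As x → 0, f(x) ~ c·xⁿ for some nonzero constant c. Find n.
1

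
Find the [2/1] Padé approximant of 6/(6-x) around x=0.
1/(1 - x/6)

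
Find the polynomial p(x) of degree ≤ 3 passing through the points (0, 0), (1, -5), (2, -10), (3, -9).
x**3 - 3*x**2 - 3*x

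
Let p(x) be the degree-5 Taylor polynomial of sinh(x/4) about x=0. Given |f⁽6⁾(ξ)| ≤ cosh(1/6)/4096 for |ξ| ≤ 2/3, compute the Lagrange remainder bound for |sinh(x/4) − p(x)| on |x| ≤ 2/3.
cosh(1/6)/33592320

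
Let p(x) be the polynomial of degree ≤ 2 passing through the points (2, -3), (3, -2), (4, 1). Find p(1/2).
-3/4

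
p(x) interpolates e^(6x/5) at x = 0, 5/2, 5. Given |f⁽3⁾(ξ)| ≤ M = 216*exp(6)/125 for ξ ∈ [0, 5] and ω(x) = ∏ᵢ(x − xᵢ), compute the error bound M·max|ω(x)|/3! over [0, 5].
sqrt(3)*exp(6)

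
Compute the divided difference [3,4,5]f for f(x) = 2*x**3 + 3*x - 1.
24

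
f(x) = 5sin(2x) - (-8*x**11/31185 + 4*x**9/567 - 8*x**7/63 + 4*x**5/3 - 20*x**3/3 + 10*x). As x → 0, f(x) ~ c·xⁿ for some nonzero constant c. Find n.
13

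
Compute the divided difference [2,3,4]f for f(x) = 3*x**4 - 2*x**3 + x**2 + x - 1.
148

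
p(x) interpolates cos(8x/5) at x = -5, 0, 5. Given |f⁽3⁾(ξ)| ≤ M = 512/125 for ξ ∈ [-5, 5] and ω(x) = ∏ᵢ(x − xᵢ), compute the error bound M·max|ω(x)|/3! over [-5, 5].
512*sqrt(3)/27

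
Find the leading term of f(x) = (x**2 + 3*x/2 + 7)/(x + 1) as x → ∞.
x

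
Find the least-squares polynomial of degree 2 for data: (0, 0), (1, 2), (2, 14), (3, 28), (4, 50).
-2/5 + (3/5)x + (3)x²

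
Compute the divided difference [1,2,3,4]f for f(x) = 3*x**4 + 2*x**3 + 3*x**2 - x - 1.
32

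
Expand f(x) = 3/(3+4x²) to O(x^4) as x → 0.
1 - 4*x**2/3 + O(x**4)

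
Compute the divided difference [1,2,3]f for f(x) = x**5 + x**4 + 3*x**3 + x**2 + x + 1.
134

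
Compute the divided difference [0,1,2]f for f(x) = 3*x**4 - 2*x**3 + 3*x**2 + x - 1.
18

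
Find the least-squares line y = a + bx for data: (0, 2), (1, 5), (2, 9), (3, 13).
a = 17/10, b = 37/10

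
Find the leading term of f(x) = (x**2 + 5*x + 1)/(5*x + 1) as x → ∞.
x/5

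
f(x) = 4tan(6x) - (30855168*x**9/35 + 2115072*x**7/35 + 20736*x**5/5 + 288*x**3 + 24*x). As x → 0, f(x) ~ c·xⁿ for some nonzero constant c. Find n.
11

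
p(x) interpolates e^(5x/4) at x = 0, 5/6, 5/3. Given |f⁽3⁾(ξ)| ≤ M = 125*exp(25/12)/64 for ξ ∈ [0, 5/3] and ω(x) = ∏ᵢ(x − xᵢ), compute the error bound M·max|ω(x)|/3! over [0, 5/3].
15625*sqrt(3)*exp(25/12)/373248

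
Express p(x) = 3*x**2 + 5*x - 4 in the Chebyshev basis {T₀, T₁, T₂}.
(-5/2)T₀ + (5)T₁ + (3/2)T₂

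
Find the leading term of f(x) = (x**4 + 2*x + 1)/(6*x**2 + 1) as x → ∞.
x**2/6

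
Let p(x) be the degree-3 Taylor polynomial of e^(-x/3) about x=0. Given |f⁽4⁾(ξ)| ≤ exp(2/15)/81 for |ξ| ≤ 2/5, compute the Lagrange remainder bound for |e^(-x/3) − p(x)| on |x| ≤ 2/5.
2*exp(2/15)/151875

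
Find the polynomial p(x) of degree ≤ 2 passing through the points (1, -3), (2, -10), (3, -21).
-2*x**2 - x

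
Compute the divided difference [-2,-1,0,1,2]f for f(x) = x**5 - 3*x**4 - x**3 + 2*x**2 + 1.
-3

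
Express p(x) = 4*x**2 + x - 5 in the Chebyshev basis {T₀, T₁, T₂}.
(-3)T₀ + T₁ + (2)T₂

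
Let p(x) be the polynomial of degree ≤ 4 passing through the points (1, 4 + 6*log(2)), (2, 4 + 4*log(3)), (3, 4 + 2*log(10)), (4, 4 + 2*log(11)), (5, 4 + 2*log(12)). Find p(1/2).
4 + log(6553600000*11**(3/16)*2**(49/64)*3**(27/64)*5**(29/32)/2122043913)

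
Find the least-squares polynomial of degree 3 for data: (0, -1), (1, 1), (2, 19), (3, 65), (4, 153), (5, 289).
-52/63 + (-185/54)x + (185/63)x² + (101/54)x³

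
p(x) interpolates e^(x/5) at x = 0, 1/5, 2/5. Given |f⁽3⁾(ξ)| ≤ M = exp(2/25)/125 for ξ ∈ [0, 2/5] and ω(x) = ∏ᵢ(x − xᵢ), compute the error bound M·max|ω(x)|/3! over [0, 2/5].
sqrt(3)*exp(2/25)/421875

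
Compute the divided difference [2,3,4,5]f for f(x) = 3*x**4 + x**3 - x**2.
43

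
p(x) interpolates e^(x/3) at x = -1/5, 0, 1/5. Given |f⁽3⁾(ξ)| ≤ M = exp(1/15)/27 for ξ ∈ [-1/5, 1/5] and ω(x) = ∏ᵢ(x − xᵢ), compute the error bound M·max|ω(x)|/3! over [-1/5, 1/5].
sqrt(3)*exp(1/15)/91125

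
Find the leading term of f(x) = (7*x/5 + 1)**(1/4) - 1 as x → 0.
7*x/20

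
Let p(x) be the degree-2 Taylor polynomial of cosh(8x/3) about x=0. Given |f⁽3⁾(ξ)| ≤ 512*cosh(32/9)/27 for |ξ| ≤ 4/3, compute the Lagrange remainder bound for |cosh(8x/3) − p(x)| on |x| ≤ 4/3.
16384*cosh(32/9)/2187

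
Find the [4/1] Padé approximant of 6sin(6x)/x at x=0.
1944*x**4/5 - 216*x**2 + 36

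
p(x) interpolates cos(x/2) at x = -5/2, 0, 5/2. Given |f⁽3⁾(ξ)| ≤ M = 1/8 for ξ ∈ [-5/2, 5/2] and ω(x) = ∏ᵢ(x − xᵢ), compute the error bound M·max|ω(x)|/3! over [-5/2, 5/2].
125*sqrt(3)/1728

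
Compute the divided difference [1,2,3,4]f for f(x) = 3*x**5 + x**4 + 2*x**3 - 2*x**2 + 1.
207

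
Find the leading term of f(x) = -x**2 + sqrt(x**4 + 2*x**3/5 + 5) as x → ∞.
x/5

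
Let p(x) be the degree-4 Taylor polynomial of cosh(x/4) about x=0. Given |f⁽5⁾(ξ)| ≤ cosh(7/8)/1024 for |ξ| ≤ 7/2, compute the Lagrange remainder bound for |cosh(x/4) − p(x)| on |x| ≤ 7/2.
16807*cosh(7/8)/3932160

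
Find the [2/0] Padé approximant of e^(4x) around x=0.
8*x**2 + 4*x + 1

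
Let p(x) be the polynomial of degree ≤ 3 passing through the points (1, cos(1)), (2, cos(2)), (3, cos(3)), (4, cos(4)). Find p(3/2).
15*cos(2)/16 + cos(4)/16 + 5*cos(1)/16 - 5*cos(3)/16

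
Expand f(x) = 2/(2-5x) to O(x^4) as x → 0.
1 + 5*x/2 + 25*x**2/4 + 125*x**3/8 + O(x**4)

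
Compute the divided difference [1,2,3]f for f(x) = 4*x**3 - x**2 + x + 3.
23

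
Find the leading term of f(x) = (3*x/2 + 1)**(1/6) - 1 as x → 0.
x/4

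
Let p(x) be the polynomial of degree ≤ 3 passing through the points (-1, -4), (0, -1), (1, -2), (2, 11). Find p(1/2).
-17/8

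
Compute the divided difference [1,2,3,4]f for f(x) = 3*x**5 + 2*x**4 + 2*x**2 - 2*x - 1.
215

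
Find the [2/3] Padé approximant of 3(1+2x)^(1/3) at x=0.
(14*x**2/3 + 8*x + 3)/(-4*x**3/81 + 2*x**2/3 + 2*x + 1)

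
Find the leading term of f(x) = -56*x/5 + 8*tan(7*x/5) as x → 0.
2744*x**3/375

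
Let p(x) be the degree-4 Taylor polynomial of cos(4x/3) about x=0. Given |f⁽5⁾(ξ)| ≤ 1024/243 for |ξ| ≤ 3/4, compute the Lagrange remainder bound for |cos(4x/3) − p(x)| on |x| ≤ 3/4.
1/120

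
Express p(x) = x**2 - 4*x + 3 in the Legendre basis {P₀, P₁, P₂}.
(10/3)P₀ + (-4)P₁ + (2/3)P₂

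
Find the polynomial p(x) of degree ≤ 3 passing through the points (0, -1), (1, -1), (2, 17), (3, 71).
3*x**3 - 3*x - 1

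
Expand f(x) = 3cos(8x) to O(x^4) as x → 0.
3 - 96*x**2 + O(x**4)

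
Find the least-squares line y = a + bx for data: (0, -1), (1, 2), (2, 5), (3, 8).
a = -1, b = 3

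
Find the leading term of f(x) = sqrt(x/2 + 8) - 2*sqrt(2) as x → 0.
sqrt(2)*x/16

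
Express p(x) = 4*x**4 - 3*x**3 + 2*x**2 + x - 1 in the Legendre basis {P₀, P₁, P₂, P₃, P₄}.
(7/15)P₀ + (-4/5)P₁ + (76/21)P₂ + (-6/5)P₃ + (32/35)P₄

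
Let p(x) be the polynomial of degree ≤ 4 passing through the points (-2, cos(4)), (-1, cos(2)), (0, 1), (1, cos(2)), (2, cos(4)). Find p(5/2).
175*cos(4)/64 - 75*cos(2)/16 + 189/64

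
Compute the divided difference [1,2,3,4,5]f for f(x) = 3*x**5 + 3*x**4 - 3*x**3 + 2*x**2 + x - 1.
48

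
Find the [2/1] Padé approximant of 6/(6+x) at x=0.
1/(x/6 + 1)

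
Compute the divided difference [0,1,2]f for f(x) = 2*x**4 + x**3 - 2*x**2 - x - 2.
15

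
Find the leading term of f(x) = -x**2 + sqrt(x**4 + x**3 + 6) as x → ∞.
x/2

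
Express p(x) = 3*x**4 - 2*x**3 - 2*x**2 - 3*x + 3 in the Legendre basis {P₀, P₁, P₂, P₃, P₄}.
(44/15)P₀ + (-21/5)P₁ + (8/21)P₂ + (-4/5)P₃ + (24/35)P₄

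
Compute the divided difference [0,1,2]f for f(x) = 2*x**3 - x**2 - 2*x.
5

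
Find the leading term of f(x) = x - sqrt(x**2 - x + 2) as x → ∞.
1/2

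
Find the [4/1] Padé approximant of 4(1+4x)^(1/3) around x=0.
(1024*x**4/243 - 2048*x**3/405 + 128*x**2/15 + 256*x/15 + 4)/(44*x/15 + 1)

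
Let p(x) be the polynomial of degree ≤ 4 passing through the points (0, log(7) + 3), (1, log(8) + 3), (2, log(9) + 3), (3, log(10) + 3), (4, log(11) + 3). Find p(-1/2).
log(11907*11**(35/128)*2**(3/4)*3**(29/32)*5**(19/32)*7**(59/128)/102400) + 3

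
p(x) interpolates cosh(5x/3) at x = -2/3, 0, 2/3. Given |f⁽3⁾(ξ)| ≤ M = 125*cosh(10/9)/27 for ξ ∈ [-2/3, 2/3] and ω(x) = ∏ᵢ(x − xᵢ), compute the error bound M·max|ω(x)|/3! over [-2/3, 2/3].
1000*sqrt(3)*cosh(10/9)/19683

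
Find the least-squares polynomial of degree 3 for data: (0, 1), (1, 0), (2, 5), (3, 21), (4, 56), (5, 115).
41/42 + (-377/252)x + (-5/12)x² + (19/18)x³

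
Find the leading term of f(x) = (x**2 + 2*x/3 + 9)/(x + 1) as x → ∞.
x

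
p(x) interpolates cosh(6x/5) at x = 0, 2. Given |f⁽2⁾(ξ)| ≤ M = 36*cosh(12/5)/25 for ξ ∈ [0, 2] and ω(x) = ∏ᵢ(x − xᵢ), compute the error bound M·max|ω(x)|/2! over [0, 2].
18*cosh(12/5)/25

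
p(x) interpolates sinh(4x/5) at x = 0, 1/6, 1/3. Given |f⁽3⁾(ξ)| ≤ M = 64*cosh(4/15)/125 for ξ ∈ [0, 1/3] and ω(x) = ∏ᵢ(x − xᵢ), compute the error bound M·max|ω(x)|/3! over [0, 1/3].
8*sqrt(3)*cosh(4/15)/91125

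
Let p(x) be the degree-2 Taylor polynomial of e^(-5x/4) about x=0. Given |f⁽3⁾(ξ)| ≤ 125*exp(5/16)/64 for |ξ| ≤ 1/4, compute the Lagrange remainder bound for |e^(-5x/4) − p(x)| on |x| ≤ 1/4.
125*exp(5/16)/24576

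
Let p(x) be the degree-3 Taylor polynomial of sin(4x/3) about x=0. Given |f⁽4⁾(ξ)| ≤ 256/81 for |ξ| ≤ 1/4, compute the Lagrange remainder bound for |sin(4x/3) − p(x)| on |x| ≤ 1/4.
1/1944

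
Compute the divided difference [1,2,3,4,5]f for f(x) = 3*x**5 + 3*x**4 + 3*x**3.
48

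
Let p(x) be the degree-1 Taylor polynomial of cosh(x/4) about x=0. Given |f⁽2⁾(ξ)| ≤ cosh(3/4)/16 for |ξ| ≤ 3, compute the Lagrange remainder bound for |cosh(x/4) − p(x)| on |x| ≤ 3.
9*cosh(3/4)/32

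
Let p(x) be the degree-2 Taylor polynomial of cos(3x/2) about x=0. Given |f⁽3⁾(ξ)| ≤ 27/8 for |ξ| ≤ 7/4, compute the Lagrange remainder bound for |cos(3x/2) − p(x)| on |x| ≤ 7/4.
3087/1024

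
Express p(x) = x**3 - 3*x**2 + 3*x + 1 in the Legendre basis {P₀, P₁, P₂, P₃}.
(18/5)P₁ + (-2)P₂ + (2/5)P₃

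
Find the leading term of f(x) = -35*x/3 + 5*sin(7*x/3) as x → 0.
-1715*x**3/162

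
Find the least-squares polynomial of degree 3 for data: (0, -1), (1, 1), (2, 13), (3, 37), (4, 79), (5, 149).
-9/7 + (10/7)x + (5/7)x² + x³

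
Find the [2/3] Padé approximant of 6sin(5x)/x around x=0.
(30 - 175*x**2/2)/(5*x**2/4 + 1)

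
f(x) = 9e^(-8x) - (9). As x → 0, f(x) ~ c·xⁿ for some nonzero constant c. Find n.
1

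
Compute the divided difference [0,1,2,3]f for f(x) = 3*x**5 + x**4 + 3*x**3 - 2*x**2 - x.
84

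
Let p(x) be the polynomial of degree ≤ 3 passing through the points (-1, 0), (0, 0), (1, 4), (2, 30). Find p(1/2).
3/8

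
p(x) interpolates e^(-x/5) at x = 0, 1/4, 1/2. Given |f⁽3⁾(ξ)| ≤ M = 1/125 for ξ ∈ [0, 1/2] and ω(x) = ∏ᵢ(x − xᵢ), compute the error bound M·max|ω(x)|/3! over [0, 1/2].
sqrt(3)/216000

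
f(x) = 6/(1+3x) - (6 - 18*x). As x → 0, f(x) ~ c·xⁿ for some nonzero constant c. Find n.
2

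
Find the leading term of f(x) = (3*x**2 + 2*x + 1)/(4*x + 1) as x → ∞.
3*x/4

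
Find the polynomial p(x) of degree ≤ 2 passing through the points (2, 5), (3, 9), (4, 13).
4*x - 3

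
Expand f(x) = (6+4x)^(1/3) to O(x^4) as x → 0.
6**(1/3) + 2*6**(1/3)*x/9 - 4*6**(1/3)*x**2/81 + 40*6**(1/3)*x**3/2187 + O(x**4)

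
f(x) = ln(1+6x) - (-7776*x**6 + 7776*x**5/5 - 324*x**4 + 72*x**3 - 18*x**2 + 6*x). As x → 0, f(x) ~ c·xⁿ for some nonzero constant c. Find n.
7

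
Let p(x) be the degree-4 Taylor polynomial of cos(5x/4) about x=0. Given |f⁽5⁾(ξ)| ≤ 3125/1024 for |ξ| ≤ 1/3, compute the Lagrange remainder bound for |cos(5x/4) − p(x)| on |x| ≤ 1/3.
625/5971968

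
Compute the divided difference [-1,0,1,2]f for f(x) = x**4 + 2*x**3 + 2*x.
4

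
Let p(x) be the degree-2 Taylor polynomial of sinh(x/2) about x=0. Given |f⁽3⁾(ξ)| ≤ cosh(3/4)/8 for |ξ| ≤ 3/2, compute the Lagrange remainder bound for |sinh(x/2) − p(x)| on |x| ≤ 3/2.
9*cosh(3/4)/128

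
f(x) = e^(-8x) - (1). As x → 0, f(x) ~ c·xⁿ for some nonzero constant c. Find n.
1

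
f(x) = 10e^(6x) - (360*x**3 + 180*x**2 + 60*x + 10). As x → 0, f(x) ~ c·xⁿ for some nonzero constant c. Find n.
4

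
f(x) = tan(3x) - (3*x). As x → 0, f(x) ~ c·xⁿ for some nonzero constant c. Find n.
3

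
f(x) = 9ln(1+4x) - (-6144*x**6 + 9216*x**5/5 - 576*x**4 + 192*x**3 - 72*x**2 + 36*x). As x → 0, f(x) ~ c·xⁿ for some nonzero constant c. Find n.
7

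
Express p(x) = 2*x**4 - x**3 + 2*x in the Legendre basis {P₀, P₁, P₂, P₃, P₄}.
(2/5)P₀ + (7/5)P₁ + (8/7)P₂ + (-2/5)P₃ + (16/35)P₄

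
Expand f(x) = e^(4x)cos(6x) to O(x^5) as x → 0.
1 + 4*x - 10*x**2 - 184*x**3/3 - 238*x**4/3 + O(x**5)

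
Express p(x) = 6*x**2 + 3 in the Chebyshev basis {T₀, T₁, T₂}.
(6)T₀ + (3)T₂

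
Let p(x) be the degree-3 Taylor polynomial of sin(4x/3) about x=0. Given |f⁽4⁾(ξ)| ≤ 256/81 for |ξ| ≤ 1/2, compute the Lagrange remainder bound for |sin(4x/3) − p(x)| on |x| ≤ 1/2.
2/243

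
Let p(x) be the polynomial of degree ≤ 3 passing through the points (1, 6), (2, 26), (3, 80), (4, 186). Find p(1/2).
25/8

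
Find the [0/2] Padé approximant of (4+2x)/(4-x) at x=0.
1/(3*x**2/8 - 3*x/4 + 1)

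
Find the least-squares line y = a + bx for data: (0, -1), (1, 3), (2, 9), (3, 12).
a = -1, b = 9/2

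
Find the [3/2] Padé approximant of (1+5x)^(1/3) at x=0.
(175*x**3/81 + 35*x**2/3 + 7*x + 1)/(50*x**2/9 + 16*x/3 + 1)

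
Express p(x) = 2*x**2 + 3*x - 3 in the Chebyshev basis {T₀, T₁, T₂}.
(-2)T₀ + (3)T₁ + T₂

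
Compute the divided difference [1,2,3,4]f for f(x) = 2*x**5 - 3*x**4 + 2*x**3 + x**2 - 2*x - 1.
102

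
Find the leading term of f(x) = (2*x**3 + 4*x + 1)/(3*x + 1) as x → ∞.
2*x**2/3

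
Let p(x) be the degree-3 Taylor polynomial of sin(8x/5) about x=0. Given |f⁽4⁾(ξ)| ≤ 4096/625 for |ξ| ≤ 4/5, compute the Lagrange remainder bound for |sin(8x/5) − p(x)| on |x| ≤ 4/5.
131072/1171875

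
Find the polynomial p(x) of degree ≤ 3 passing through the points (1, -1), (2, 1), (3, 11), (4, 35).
x**3 - 2*x**2 + x - 1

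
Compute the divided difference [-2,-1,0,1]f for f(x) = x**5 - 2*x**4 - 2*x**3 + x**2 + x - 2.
7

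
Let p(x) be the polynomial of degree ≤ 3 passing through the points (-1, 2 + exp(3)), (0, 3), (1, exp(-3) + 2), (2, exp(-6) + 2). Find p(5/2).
((53 - 5*exp(3))*exp(6) - 35*exp(3) + 35)*exp(-6)/16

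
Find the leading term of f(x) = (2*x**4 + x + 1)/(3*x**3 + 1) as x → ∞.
2*x/3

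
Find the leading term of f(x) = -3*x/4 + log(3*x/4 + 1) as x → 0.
-9*x**2/32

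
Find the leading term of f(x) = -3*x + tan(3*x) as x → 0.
9*x**3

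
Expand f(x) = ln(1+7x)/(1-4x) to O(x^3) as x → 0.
7*x + 7*x**2/2 + O(x**3)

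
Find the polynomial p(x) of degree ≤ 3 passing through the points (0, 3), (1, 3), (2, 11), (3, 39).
2*x**3 - 2*x**2 + 3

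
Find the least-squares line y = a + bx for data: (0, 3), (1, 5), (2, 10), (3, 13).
a = 5/2, b = 7/2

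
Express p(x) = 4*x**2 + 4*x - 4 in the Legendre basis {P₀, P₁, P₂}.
(-8/3)P₀ + (4)P₁ + (8/3)P₂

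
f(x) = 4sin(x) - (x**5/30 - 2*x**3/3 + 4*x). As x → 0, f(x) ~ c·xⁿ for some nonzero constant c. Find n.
7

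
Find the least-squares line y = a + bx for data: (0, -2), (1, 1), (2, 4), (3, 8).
a = -11/5, b = 33/10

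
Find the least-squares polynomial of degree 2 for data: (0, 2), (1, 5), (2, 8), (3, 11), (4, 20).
88/35 + (27/35)x + (6/7)x²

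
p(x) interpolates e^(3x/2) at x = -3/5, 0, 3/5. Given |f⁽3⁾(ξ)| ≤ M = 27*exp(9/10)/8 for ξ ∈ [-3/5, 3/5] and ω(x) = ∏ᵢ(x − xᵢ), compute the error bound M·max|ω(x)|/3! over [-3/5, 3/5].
27*sqrt(3)*exp(9/10)/1000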